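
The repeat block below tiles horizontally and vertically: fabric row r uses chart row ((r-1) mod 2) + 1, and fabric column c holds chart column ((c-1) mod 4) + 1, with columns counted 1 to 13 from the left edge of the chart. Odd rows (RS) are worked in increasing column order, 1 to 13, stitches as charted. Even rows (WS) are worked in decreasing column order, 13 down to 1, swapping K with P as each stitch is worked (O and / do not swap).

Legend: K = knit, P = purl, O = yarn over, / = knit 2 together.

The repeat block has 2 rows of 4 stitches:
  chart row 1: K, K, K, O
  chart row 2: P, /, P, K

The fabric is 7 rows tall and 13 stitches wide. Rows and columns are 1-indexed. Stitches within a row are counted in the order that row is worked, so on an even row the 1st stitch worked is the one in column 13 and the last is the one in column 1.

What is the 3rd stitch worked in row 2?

Result:
K

Derivation:
Row 2 uses chart row ((2-1) mod 2)+1 = 2. Row 2 is even, so WS.
Chart row 2 tiled across columns 1-13: P / P K P / P K P / P K P
WS row: flip the tiled sequence (start at column 13) and apply K<->P; O and / stay.
Row 2 as worked: K P K / K P K / K P K / K
Counting 3 along the worked row gives K.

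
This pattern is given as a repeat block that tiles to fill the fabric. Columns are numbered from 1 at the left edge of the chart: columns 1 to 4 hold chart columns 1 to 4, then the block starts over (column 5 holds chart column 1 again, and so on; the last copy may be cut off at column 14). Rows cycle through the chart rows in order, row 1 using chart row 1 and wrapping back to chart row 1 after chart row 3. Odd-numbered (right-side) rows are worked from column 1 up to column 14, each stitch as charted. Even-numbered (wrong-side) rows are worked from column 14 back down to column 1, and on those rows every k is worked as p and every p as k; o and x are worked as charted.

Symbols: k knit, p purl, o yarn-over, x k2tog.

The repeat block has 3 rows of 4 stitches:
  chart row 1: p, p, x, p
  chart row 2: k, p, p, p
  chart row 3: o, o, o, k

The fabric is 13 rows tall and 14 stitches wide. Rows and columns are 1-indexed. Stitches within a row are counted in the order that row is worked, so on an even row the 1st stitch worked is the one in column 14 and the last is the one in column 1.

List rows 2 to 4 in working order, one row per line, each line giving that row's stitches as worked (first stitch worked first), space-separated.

Rows as worked:
k p k k k p k k k p k k k p
o o o k o o o k o o o k o o
k k k x k k k x k k k x k k

Derivation:
Row 2: chart row 2, WS - tiled (columns 1-14): k p p p k p p p k p p p k p; work from column 14 back to 1 with k<->p swapped.
Row 3: chart row 3, RS - tile across columns 1-14 and work as-is.
Row 4: chart row 1, WS - tiled (columns 1-14): p p x p p p x p p p x p p p; work from column 14 back to 1 with k<->p swapped.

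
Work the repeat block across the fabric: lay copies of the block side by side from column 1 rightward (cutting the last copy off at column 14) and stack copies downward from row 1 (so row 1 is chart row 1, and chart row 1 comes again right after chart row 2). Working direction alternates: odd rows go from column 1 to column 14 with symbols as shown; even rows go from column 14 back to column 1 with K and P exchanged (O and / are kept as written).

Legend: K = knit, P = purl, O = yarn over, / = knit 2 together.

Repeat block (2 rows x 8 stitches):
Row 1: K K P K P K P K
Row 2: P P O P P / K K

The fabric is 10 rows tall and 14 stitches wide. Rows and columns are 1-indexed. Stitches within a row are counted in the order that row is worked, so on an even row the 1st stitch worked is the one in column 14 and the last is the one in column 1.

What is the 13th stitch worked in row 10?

Row 10: (10-1) mod 2 = 1, so use chart row 2. Even row -> WS.
Chart row 2 tiled across columns 1-14: P P O P P / K K P P O P P /
WS row: flip the tiled sequence (start at column 14) and apply K<->P; O and / stay.
Row 10 as worked: / K K O K K P P / K K O K K
The 13th stitch worked is K.

== STITCH ==
K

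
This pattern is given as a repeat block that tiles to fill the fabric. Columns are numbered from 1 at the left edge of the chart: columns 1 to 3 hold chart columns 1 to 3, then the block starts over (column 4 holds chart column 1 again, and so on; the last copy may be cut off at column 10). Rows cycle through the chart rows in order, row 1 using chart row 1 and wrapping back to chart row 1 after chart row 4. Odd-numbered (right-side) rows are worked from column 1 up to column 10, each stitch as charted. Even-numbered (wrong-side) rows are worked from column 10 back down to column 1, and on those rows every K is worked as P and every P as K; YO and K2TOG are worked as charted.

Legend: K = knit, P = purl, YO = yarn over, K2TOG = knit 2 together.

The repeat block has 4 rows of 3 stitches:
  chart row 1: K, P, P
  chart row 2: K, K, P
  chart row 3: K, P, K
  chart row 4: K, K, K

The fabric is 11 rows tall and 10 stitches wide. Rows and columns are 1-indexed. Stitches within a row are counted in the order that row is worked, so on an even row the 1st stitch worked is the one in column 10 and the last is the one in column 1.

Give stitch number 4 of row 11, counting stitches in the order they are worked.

Row 11: (11-1) mod 4 = 2, so use chart row 3. Odd row -> RS.
Chart row 3 tiled across columns 1-10: K P K K P K K P K K
RS: work column 1 to column 10, symbols as charted — the tiled row is the row as worked.
The 4th stitch worked is K.

Stitch:
K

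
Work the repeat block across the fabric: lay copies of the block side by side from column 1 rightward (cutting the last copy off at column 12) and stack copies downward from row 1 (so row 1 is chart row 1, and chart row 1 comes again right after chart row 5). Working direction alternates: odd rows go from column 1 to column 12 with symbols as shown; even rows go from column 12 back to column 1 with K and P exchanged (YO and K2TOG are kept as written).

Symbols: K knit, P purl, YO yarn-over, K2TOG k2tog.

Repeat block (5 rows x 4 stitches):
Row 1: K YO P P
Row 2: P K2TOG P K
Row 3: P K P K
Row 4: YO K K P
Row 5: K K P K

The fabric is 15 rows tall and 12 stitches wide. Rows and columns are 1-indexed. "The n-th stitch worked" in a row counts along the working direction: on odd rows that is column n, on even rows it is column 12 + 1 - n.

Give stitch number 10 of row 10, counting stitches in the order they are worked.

Row 10 uses chart row ((10-1) mod 5)+1 = 5. Row 10 is even, so WS.
Chart row 5 tiled across columns 1-12: K K P K K K P K K K P K
WS row: flip the tiled sequence (start at column 12) and apply K<->P; YO and K2TOG stay.
Row 10 as worked: P K P P P K P P P K P P
Counting 10 along the worked row gives K.

== STITCH ==
K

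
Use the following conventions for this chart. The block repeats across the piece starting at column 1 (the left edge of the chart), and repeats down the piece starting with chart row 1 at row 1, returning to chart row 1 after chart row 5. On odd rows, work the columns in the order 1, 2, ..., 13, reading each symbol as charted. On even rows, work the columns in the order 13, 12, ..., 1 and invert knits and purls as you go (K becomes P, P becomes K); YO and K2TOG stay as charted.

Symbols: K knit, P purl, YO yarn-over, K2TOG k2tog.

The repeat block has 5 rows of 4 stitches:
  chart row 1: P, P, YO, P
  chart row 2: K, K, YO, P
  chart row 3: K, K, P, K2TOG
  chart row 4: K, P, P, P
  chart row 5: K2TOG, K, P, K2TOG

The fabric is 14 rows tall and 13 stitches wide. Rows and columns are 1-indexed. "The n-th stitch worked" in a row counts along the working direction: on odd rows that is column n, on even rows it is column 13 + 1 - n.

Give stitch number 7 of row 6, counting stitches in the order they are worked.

Stitch:
YO

Derivation:
Row 6 uses chart row ((6-1) mod 5)+1 = 1. Row 6 is even, so WS.
Chart row 1 tiled across columns 1-13: P P YO P P P YO P P P YO P P
Wrong side: read the tiled row from column 13 down to 1 and exchange K with P (leave YO, K2TOG).
Row 6 as worked: K K YO K K K YO K K K YO K K
The 7th stitch worked is YO.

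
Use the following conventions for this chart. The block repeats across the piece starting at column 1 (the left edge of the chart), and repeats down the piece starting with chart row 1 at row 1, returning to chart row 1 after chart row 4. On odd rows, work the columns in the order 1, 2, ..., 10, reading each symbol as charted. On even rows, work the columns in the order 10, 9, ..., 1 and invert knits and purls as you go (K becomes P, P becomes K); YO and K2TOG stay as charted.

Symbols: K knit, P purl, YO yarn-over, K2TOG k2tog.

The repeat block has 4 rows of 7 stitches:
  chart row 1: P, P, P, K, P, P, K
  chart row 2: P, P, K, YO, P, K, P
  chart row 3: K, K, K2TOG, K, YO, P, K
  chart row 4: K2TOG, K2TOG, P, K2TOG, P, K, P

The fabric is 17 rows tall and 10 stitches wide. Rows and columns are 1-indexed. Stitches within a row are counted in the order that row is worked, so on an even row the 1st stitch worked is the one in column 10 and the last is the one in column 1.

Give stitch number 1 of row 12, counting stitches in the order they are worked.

Row 12: (12-1) mod 4 = 3, so use chart row 4. Even row -> WS.
Chart row 4 tiled across columns 1-10: K2TOG K2TOG P K2TOG P K P K2TOG K2TOG P
WS row: flip the tiled sequence (start at column 10) and apply K<->P; YO and K2TOG stay.
Row 12 as worked: K K2TOG K2TOG K P K K2TOG K K2TOG K2TOG
The 1st stitch worked is K.

== STITCH ==
K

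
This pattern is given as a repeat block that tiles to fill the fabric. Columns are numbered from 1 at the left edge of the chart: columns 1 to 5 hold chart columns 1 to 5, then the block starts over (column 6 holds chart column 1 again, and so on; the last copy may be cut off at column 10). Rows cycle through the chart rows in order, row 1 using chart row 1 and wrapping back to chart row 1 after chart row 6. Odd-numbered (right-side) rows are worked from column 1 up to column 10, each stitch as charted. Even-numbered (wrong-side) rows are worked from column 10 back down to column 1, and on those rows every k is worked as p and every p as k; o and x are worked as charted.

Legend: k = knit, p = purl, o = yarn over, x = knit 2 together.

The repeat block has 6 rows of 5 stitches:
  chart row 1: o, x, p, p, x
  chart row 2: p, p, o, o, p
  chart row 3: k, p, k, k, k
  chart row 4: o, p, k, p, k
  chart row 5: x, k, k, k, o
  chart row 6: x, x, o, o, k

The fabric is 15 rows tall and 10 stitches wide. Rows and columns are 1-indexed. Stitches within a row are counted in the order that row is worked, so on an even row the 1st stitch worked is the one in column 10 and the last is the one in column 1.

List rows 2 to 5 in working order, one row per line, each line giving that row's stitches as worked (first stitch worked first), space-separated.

Result:
k o o k k k o o k k
k p k k k k p k k k
p k p k o p k p k o
x k k k o x k k k o

Derivation:
Row 2: chart row 2, WS - tiled (columns 1-10): p p o o p p p o o p; work from column 10 back to 1 with k<->p swapped.
Row 3: chart row 3, RS - tile across columns 1-10 and work as-is.
Row 4: chart row 4, WS - tiled (columns 1-10): o p k p k o p k p k; work from column 10 back to 1 with k<->p swapped.
Row 5: chart row 5, RS - tile across columns 1-10 and work as-is.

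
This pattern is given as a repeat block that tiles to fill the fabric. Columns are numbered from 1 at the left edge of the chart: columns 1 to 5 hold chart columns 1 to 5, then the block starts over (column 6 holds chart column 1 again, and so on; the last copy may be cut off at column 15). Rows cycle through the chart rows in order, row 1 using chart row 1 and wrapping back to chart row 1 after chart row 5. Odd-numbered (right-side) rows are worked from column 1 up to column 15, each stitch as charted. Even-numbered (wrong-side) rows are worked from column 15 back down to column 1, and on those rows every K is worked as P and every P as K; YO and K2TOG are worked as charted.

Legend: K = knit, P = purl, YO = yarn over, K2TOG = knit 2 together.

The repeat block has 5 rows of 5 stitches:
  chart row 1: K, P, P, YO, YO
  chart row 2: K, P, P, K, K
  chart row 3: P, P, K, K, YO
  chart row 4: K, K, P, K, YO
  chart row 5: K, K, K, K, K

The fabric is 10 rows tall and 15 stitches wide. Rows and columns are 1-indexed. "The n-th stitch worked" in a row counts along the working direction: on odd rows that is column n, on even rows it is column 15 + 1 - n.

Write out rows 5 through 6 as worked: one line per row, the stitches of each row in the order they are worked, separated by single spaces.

== ROWS AS WORKED ==
K K K K K K K K K K K K K K K
YO YO K K P YO YO K K P YO YO K K P

Derivation:
Row 5: chart row 5, RS - tile across columns 1-15 and work as-is.
Row 6: chart row 1, WS - tiled (columns 1-15): K P P YO YO K P P YO YO K P P YO YO; work from column 15 back to 1 with K<->P swapped.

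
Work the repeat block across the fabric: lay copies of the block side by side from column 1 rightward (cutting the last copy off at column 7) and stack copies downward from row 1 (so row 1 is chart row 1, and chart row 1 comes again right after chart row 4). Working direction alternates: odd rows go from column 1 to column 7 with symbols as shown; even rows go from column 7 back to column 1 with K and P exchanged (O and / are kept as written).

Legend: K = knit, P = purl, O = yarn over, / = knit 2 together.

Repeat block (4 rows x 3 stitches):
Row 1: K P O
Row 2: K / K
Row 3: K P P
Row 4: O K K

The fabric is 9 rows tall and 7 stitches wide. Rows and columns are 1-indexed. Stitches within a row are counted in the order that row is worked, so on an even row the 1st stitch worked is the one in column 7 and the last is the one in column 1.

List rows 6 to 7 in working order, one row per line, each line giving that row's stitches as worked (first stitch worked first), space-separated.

Row 6: chart row 2, WS - tiled (columns 1-7): K / K K / K K; work from column 7 back to 1 with K<->P swapped.
Row 7: chart row 3, RS - tile across columns 1-7 and work as-is.

Rows as worked:
P P / P P / P
K P P K P P K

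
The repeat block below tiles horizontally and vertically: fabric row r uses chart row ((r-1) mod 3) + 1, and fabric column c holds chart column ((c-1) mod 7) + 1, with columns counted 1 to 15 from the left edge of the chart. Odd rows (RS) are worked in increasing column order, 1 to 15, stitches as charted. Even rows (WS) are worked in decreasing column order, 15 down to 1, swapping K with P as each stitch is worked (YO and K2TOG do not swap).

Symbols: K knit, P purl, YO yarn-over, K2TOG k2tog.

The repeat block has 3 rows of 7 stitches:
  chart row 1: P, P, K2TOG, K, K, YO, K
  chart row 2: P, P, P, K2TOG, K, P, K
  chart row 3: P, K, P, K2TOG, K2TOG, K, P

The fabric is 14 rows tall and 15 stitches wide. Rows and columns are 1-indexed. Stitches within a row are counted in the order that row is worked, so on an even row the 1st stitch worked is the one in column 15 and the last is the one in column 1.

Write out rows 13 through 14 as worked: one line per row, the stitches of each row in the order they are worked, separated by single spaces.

Row 13: chart row 1, RS - tile across columns 1-15 and work as-is.
Row 14: chart row 2, WS - tiled (columns 1-15): P P P K2TOG K P K P P P K2TOG K P K P; work from column 15 back to 1 with K<->P swapped.

Result:
P P K2TOG K K YO K P P K2TOG K K YO K P
K P K P K2TOG K K K P K P K2TOG K K K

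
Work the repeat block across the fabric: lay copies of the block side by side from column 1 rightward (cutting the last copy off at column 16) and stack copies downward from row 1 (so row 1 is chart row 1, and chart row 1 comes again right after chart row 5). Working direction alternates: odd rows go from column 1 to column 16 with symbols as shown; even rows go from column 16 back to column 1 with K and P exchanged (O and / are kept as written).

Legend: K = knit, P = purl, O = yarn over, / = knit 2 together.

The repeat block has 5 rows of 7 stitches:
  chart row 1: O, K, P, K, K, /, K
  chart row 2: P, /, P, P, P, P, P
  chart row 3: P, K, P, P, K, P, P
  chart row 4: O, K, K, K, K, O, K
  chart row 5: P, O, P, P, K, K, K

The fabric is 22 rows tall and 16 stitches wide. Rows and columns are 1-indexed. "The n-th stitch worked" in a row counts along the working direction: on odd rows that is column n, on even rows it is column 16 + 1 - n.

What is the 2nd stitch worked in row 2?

Stitch:
K

Derivation:
Row 2: (2-1) mod 5 = 1, so use chart row 2. Even row -> WS.
Chart row 2 tiled across columns 1-16: P / P P P P P P / P P P P P P /
WS: work from column 16 back to column 1 (reverse the tiled row), swapping K<->P (O and / unchanged).
Row 2 as worked: / K K K K K K / K K K K K K / K
Counting 2 along the worked row gives K.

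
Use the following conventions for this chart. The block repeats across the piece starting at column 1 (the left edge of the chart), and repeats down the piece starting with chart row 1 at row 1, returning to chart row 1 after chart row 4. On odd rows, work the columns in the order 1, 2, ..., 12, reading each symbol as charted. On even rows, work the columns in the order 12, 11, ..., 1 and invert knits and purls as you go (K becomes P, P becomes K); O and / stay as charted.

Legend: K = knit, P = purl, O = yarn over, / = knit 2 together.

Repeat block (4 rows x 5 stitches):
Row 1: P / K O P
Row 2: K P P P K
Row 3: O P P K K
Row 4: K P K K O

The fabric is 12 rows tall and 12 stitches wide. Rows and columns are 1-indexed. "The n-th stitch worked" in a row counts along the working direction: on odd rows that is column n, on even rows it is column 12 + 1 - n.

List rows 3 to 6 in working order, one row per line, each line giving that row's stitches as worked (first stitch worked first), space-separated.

Row 3: chart row 3, RS - tile across columns 1-12 and work as-is.
Row 4: chart row 4, WS - tiled (columns 1-12): K P K K O K P K K O K P; work from column 12 back to 1 with K<->P swapped.
Row 5: chart row 1, RS - tile across columns 1-12 and work as-is.
Row 6: chart row 2, WS - tiled (columns 1-12): K P P P K K P P P K K P; work from column 12 back to 1 with K<->P swapped.

Result:
O P P K K O P P K K O P
K P O P P K P O P P K P
P / K O P P / K O P P /
K P P K K K P P K K K P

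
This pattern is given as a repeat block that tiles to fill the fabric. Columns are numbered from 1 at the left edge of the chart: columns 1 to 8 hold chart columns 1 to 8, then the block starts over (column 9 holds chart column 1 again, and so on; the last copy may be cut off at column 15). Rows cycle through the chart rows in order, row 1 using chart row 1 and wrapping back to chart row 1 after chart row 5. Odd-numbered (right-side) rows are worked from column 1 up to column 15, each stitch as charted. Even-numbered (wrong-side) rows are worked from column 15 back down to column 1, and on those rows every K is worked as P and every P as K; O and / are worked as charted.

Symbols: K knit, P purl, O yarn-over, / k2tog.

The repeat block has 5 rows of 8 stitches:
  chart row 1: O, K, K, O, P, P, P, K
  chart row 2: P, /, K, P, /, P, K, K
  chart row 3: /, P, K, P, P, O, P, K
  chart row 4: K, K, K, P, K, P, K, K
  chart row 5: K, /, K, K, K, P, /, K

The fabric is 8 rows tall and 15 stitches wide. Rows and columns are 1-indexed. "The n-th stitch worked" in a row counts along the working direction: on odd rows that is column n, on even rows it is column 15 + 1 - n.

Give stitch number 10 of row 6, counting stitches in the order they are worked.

== STITCH ==
K

Derivation:
Row 6: (6-1) mod 5 = 0, so use chart row 1. Even row -> WS.
Chart row 1 tiled across columns 1-15: O K K O P P P K O K K O P P P
WS row: flip the tiled sequence (start at column 15) and apply K<->P; O and / stay.
Row 6 as worked: K K K O P P O P K K K O P P O
Counting 10 along the worked row gives K.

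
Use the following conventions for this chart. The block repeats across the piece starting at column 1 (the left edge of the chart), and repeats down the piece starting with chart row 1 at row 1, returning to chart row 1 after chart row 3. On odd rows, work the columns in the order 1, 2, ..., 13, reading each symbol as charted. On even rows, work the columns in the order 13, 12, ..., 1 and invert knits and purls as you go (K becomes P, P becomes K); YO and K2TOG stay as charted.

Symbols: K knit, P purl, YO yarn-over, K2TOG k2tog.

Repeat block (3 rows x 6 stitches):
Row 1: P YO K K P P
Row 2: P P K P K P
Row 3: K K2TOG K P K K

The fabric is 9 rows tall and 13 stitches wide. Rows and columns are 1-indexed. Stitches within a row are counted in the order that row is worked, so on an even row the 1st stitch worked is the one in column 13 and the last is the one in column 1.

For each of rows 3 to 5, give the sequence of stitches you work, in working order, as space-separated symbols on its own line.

Result:
K K2TOG K P K K K K2TOG K P K K K
K K K P P YO K K K P P YO K
P P K P K P P P K P K P P

Derivation:
Row 3: chart row 3, RS - tile across columns 1-13 and work as-is.
Row 4: chart row 1, WS - tiled (columns 1-13): P YO K K P P P YO K K P P P; work from column 13 back to 1 with K<->P swapped.
Row 5: chart row 2, RS - tile across columns 1-13 and work as-is.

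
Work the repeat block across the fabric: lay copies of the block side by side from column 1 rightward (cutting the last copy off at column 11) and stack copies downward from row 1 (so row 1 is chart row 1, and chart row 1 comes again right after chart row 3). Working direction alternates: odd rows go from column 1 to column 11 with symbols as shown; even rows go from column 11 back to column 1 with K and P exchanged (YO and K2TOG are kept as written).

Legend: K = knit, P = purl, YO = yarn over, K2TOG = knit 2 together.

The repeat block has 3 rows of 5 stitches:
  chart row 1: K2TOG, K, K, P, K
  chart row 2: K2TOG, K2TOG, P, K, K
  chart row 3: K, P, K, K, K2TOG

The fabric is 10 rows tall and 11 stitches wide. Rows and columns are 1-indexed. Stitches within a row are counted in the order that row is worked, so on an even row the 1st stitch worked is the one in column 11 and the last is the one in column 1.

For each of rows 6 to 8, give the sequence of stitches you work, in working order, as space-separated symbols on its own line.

Result:
P K2TOG P P K P K2TOG P P K P
K2TOG K K P K K2TOG K K P K K2TOG
K2TOG P P K K2TOG K2TOG P P K K2TOG K2TOG

Derivation:
Row 6: chart row 3, WS - tiled (columns 1-11): K P K K K2TOG K P K K K2TOG K; work from column 11 back to 1 with K<->P swapped.
Row 7: chart row 1, RS - tile across columns 1-11 and work as-is.
Row 8: chart row 2, WS - tiled (columns 1-11): K2TOG K2TOG P K K K2TOG K2TOG P K K K2TOG; work from column 11 back to 1 with K<->P swapped.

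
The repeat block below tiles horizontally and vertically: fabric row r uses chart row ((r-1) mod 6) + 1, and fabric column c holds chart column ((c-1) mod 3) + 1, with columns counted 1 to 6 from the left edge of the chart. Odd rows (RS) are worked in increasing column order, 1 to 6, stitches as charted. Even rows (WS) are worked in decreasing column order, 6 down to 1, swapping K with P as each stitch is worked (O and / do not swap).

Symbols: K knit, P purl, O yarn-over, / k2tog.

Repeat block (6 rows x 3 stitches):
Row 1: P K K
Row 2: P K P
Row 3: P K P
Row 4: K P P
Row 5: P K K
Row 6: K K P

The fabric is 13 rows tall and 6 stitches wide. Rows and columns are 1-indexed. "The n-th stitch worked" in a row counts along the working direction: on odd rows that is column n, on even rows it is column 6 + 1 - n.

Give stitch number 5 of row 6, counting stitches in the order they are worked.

For row 6: chart row = ((6-1) mod 6) + 1 = 6; this is a WS (even) row.
Chart row 6 tiled across columns 1-6: K K P K K P
WS row: flip the tiled sequence (start at column 6) and apply K<->P; O and / stay.
Row 6 as worked: K P P K P P
The 5th stitch worked is P.

Stitch:
P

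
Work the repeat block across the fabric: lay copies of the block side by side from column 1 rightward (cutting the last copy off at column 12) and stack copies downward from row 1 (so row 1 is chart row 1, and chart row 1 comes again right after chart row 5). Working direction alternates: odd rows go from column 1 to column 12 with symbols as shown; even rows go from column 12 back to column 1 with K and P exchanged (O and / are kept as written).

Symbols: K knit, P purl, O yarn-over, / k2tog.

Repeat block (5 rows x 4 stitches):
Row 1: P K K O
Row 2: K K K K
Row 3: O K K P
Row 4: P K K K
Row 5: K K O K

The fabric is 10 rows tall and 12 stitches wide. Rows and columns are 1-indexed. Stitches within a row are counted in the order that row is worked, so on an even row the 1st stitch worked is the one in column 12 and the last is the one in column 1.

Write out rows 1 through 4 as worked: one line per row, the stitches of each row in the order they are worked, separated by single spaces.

Result:
P K K O P K K O P K K O
P P P P P P P P P P P P
O K K P O K K P O K K P
P P P K P P P K P P P K

Derivation:
Row 1: chart row 1, RS - tile across columns 1-12 and work as-is.
Row 2: chart row 2, WS - tiled (columns 1-12): K K K K K K K K K K K K; work from column 12 back to 1 with K<->P swapped.
Row 3: chart row 3, RS - tile across columns 1-12 and work as-is.
Row 4: chart row 4, WS - tiled (columns 1-12): P K K K P K K K P K K K; work from column 12 back to 1 with K<->P swapped.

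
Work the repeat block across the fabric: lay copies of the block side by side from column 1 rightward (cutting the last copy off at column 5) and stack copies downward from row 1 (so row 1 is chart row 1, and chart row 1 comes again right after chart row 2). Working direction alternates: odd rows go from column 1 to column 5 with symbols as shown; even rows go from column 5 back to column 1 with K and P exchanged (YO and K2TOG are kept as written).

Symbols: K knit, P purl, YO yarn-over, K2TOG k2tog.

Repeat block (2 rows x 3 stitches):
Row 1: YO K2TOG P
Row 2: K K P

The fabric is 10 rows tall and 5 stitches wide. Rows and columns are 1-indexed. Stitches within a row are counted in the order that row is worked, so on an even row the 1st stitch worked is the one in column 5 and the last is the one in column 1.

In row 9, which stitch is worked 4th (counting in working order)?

Result:
YO

Derivation:
Row 9: (9-1) mod 2 = 0, so use chart row 1. Odd row -> RS.
Chart row 1 tiled across columns 1-5: YO K2TOG P YO K2TOG
Right side: take the tiled row as-is (worked left to right from column 1).
Stitch 4 in working order -> YO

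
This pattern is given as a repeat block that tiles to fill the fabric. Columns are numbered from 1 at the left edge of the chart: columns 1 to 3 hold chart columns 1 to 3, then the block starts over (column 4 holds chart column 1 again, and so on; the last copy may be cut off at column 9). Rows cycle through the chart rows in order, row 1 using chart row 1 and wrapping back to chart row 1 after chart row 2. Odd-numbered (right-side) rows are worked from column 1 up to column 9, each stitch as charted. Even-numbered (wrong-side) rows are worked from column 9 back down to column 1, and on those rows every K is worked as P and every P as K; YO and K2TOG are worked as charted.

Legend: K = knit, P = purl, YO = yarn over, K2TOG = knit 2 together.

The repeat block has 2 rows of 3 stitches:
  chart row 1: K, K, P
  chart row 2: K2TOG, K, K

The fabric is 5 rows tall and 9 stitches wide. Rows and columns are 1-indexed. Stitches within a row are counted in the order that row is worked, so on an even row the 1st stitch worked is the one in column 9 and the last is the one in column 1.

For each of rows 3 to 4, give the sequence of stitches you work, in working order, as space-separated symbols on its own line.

Rows as worked:
K K P K K P K K P
P P K2TOG P P K2TOG P P K2TOG

Derivation:
Row 3: chart row 1, RS - tile across columns 1-9 and work as-is.
Row 4: chart row 2, WS - tiled (columns 1-9): K2TOG K K K2TOG K K K2TOG K K; work from column 9 back to 1 with K<->P swapped.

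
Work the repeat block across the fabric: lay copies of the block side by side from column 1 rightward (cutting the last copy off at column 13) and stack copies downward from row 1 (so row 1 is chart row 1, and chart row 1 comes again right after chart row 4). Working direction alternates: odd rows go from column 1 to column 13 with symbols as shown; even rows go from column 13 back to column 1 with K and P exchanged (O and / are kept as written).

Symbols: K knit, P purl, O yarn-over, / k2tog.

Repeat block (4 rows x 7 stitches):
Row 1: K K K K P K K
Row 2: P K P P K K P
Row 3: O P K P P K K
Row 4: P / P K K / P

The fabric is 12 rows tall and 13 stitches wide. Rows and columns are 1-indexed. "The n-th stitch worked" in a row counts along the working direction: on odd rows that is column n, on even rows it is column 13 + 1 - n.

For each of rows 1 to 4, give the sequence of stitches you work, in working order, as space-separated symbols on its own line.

== ROWS AS WORKED ==
K K K K P K K K K K K P K
P P K K P K K P P K K P K
O P K P P K K O P K P P K
/ P P K / K K / P P K / K

Derivation:
Row 1: chart row 1, RS - tile across columns 1-13 and work as-is.
Row 2: chart row 2, WS - tiled (columns 1-13): P K P P K K P P K P P K K; work from column 13 back to 1 with K<->P swapped.
Row 3: chart row 3, RS - tile across columns 1-13 and work as-is.
Row 4: chart row 4, WS - tiled (columns 1-13): P / P K K / P P / P K K /; work from column 13 back to 1 with K<->P swapped.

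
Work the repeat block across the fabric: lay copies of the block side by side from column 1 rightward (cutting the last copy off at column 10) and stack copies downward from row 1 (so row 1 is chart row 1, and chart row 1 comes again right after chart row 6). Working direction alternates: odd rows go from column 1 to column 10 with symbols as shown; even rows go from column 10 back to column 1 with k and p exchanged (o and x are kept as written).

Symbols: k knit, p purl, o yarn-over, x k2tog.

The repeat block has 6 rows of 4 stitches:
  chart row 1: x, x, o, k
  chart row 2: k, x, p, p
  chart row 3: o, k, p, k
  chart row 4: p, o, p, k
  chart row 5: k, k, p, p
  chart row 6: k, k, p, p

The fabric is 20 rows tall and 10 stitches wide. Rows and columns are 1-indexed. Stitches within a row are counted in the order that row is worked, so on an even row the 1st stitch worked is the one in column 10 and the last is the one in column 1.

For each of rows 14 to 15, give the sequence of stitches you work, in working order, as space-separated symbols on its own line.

Row 14: chart row 2, WS - tiled (columns 1-10): k x p p k x p p k x; work from column 10 back to 1 with k<->p swapped.
Row 15: chart row 3, RS - tile across columns 1-10 and work as-is.

== ROWS AS WORKED ==
x p k k x p k k x p
o k p k o k p k o k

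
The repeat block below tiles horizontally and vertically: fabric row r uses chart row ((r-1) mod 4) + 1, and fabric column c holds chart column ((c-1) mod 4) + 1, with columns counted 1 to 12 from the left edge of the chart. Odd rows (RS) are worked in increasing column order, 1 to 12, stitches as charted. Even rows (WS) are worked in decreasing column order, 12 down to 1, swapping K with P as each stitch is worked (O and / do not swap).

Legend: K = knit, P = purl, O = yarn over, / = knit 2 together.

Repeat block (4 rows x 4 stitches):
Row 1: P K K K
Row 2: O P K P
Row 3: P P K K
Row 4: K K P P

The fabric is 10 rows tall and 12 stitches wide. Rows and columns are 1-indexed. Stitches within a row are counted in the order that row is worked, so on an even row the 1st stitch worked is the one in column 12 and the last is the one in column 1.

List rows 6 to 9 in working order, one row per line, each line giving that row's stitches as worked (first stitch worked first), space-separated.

Rows as worked:
K P K O K P K O K P K O
P P K K P P K K P P K K
K K P P K K P P K K P P
P K K K P K K K P K K K

Derivation:
Row 6: chart row 2, WS - tiled (columns 1-12): O P K P O P K P O P K P; work from column 12 back to 1 with K<->P swapped.
Row 7: chart row 3, RS - tile across columns 1-12 and work as-is.
Row 8: chart row 4, WS - tiled (columns 1-12): K K P P K K P P K K P P; work from column 12 back to 1 with K<->P swapped.
Row 9: chart row 1, RS - tile across columns 1-12 and work as-is.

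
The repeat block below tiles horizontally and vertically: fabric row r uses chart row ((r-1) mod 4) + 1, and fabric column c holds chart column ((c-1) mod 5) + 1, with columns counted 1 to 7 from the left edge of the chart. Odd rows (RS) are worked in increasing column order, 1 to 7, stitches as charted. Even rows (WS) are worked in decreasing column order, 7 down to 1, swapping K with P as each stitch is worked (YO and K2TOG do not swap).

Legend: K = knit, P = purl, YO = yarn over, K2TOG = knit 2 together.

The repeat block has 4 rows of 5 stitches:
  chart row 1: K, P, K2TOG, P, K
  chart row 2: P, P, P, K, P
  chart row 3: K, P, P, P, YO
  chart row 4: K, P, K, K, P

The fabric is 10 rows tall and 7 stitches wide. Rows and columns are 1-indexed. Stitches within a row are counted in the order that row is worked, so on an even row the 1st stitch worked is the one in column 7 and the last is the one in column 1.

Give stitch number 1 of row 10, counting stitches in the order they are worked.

Stitch:
K

Derivation:
Row 10: (10-1) mod 4 = 1, so use chart row 2. Even row -> WS.
Chart row 2 tiled across columns 1-7: P P P K P P P
WS: work from column 7 back to column 1 (reverse the tiled row), swapping K<->P (YO and K2TOG unchanged).
Row 10 as worked: K K K P K K K
Counting 1 along the worked row gives K.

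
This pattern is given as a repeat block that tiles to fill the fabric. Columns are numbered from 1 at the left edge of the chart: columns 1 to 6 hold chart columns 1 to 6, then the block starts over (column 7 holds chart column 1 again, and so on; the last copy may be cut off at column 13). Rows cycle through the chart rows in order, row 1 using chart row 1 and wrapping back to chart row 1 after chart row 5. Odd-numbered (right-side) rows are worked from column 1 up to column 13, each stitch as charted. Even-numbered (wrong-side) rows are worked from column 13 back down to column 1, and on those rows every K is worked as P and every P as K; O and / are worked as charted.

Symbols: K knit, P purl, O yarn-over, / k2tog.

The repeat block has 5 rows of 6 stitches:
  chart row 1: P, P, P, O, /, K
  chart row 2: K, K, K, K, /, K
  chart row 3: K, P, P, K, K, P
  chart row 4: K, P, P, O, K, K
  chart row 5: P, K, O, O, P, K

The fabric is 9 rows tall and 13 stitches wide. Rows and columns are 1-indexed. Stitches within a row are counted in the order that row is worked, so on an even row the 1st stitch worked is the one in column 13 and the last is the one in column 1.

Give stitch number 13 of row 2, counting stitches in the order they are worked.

Row 2: (2-1) mod 5 = 1, so use chart row 2. Even row -> WS.
Chart row 2 tiled across columns 1-13: K K K K / K K K K K / K K
WS row: flip the tiled sequence (start at column 13) and apply K<->P; O and / stay.
Row 2 as worked: P P / P P P P P / P P P P
Counting 13 along the worked row gives P.

== STITCH ==
P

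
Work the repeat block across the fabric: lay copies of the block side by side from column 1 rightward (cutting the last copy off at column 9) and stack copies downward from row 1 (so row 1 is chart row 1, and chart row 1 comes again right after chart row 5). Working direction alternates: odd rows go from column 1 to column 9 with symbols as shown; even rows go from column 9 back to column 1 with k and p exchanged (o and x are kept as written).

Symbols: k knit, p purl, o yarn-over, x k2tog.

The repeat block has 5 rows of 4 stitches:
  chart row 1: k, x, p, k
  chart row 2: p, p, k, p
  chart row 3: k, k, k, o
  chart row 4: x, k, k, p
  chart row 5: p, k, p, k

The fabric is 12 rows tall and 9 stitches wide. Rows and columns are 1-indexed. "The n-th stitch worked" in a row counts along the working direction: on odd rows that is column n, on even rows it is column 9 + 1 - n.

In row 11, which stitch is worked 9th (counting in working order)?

Stitch:
k

Derivation:
For row 11: chart row = ((11-1) mod 5) + 1 = 1; this is a RS (odd) row.
Chart row 1 tiled across columns 1-9: k x p k k x p k k
RS: work column 1 to column 9, symbols as charted — the tiled row is the row as worked.
Counting 9 along the worked row gives k.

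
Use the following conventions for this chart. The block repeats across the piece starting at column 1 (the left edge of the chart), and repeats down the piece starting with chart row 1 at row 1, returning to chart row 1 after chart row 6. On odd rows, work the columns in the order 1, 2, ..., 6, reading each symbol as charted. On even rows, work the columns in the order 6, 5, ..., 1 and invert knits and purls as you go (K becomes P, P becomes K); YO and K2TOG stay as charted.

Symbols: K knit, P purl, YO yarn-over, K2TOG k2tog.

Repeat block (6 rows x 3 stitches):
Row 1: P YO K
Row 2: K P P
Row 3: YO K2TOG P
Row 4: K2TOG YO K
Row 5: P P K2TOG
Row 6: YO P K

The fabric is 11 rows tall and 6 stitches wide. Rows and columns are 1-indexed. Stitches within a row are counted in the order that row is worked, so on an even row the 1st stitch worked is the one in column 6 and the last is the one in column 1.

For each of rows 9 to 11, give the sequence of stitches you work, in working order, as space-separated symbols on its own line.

Row 9: chart row 3, RS - tile across columns 1-6 and work as-is.
Row 10: chart row 4, WS - tiled (columns 1-6): K2TOG YO K K2TOG YO K; work from column 6 back to 1 with K<->P swapped.
Row 11: chart row 5, RS - tile across columns 1-6 and work as-is.

Rows as worked:
YO K2TOG P YO K2TOG P
P YO K2TOG P YO K2TOG
P P K2TOG P P K2TOG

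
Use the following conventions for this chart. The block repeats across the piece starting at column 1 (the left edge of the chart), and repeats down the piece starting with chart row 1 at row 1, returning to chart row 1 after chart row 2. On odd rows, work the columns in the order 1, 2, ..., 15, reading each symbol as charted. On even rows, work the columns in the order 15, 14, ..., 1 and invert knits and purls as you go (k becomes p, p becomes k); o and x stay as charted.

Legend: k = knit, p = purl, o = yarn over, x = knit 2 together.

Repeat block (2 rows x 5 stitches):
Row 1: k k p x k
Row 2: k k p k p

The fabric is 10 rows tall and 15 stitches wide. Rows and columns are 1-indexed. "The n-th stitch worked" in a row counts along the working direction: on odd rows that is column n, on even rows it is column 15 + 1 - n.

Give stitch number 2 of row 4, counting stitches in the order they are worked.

== STITCH ==
p

Derivation:
Row 4: (4-1) mod 2 = 1, so use chart row 2. Even row -> WS.
Chart row 2 tiled across columns 1-15: k k p k p k k p k p k k p k p
Wrong side: read the tiled row from column 15 down to 1 and exchange k with p (leave o, x).
Row 4 as worked: k p k p p k p k p p k p k p p
Stitch 2 in working order -> p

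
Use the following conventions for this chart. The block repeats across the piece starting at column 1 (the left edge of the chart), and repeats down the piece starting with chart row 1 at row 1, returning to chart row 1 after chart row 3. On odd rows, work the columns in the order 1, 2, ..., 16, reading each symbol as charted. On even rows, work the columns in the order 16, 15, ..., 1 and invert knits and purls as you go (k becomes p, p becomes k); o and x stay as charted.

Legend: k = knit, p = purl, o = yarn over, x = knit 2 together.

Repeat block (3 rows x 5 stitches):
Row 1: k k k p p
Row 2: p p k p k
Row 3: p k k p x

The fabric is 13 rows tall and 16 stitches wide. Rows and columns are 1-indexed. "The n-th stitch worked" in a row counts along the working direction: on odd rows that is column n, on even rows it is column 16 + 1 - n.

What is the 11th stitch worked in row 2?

Row 2: (2-1) mod 3 = 1, so use chart row 2. Even row -> WS.
Chart row 2 tiled across columns 1-16: p p k p k p p k p k p p k p k p
Wrong side: read the tiled row from column 16 down to 1 and exchange k with p (leave o, x).
Row 2 as worked: k p k p k k p k p k k p k p k k
Stitch 11 in working order -> k

== STITCH ==
k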